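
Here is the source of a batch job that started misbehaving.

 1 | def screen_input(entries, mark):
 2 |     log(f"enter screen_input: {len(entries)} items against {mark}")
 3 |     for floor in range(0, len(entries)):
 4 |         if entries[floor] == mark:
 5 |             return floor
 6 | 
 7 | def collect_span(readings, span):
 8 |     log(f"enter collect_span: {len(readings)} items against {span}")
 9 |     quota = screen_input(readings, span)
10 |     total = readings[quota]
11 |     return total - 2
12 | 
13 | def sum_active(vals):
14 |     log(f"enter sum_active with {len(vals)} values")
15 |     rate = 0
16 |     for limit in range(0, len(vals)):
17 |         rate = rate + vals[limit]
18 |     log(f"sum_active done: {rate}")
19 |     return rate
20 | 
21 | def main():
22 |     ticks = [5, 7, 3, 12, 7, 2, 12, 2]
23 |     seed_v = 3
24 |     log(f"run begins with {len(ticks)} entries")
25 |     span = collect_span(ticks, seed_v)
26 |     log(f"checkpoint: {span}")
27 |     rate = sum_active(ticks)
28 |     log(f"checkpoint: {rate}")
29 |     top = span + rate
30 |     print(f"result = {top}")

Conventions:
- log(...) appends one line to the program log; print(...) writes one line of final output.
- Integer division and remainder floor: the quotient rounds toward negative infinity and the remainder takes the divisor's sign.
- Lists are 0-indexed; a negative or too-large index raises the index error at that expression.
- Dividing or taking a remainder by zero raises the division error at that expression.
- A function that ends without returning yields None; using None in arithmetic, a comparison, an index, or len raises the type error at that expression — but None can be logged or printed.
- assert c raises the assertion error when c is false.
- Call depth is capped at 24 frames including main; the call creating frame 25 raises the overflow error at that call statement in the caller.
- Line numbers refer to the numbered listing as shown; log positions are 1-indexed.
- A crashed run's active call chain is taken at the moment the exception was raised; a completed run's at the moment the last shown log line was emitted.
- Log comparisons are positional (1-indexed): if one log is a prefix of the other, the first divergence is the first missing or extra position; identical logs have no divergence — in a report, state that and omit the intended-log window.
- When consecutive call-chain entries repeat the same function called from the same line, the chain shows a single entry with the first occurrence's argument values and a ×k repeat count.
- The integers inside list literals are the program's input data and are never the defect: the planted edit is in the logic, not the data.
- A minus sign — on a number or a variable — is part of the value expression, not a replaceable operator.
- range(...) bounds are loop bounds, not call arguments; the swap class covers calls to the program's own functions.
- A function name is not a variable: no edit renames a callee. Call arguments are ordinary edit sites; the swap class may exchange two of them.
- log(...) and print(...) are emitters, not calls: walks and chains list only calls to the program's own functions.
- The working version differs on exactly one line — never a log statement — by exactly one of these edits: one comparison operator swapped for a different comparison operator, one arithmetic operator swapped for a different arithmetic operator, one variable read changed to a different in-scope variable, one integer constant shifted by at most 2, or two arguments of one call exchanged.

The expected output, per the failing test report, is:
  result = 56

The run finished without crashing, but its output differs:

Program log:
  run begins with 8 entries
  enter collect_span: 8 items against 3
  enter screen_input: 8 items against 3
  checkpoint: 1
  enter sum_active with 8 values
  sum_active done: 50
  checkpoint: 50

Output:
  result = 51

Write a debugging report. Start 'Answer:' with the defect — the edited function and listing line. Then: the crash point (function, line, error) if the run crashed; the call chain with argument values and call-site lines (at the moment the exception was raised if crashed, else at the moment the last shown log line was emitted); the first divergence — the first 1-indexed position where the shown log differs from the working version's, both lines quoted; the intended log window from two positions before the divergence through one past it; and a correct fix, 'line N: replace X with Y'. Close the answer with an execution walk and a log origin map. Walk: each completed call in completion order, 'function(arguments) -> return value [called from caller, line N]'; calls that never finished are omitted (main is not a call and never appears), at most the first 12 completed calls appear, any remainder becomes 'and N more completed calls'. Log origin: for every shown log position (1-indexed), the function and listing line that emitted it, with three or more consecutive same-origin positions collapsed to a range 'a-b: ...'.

Answer: the defect is in collect_span at line 11.
Key observation: The log first diverges at position 4: the faulty run prints 'checkpoint: 1' where the working version prints 'checkpoint: 6'.
Call chain: main.
First divergence: at position 4 the run shows 'checkpoint: 1' where the working version logs 'checkpoint: 6'.
Intended log window:
  2: enter collect_span: 8 items against 3
  3: enter screen_input: 8 items against 3
  4: checkpoint: 6
  5: enter sum_active with 8 values
Execution walk:
  screen_input([5, 7, 3, 12, 7, 2, 12, 2], 3) -> 2  [called from collect_span, line 9]
  collect_span([5, 7, 3, 12, 7, 2, 12, 2], 3) -> 1  [called from main, line 25]
  sum_active([5, 7, 3, 12, 7, 2, 12, 2]) -> 50  [called from main, line 27]
Log origins:
  1 — main, line 24
  2 — collect_span, line 8
  3 — screen_input, line 2
  4 — main, line 26
  5 — sum_active, line 14
  6 — sum_active, line 18
  7 — main, line 28
A correct fix: line 11: replace `-` with `*`.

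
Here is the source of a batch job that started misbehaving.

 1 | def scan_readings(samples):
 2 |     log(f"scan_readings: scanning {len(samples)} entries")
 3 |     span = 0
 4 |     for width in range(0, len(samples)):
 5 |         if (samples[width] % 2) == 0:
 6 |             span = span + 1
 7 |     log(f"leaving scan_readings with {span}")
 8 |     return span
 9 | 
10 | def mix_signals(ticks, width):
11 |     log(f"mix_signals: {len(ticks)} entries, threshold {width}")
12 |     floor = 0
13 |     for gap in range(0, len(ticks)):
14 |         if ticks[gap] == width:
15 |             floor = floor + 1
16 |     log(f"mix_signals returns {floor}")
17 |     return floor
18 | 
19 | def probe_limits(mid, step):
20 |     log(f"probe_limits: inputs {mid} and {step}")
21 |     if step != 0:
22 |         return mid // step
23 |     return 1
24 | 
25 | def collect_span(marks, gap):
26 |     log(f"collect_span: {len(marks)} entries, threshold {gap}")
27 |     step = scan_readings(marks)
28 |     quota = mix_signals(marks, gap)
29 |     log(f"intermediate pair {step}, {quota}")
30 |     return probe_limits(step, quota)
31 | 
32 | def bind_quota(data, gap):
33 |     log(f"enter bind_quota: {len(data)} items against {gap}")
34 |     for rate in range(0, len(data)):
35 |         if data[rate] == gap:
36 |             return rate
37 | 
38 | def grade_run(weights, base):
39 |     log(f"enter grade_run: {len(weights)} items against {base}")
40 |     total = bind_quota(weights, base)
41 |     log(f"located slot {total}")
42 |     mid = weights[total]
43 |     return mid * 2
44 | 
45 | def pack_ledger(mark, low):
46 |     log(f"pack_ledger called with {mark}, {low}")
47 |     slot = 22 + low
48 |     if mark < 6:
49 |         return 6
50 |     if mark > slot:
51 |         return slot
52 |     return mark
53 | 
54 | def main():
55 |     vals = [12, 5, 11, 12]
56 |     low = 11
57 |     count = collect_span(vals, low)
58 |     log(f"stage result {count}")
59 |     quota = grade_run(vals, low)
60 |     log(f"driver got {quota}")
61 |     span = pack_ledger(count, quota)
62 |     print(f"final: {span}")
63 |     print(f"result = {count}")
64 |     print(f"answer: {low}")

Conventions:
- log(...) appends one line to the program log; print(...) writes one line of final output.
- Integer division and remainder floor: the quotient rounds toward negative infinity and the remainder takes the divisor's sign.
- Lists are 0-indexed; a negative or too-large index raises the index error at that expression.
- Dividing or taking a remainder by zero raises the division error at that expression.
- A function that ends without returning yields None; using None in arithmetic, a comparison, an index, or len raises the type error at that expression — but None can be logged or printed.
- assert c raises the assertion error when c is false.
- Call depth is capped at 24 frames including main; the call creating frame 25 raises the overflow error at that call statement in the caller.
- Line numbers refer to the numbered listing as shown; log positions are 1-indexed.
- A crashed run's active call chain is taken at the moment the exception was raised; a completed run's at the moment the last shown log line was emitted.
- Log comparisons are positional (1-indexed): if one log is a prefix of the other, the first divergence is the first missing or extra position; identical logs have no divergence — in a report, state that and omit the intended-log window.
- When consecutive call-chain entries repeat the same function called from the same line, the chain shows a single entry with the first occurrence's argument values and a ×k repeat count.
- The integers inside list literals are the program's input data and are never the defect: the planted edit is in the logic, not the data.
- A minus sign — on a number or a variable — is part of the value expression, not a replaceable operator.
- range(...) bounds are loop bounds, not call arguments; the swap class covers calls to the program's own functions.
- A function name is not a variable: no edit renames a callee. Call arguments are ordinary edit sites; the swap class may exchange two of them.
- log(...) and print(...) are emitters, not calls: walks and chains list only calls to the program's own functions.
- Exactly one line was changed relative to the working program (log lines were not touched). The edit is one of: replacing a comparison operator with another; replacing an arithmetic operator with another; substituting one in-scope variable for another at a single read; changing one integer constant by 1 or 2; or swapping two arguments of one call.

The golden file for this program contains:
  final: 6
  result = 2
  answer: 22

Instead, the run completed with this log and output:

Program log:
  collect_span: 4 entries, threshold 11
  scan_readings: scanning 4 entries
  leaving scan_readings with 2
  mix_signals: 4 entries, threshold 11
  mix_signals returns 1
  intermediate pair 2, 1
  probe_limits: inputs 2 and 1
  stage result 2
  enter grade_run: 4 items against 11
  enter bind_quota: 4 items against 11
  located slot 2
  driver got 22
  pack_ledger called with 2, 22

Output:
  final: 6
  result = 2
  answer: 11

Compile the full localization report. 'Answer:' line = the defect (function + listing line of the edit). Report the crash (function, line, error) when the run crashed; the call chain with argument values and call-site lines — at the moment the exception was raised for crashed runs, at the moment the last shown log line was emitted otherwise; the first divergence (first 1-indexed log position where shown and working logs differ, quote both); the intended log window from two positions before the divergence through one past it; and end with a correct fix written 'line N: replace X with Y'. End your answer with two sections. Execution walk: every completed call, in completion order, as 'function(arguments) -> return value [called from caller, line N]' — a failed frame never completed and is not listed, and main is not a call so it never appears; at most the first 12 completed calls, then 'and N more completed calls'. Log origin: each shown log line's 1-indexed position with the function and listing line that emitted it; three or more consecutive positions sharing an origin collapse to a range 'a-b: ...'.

Answer: the defect is in main at line 64.
The tell: Every logged value matches the working version; the printed result is what differs.
Call chain: main -> pack_ledger(2, 22) (called at line 61).
First divergence: none (the log streams are identical).
Execution walk:
  scan_readings([12, 5, 11, 12]) -> 2  [called from collect_span, line 27]
  mix_signals([12, 5, 11, 12], 11) -> 1  [called from collect_span, line 28]
  probe_limits(2, 1) -> 2  [called from collect_span, line 30]
  collect_span([12, 5, 11, 12], 11) -> 2  [called from main, line 57]
  bind_quota([12, 5, 11, 12], 11) -> 2  [called from grade_run, line 40]
  grade_run([12, 5, 11, 12], 11) -> 22  [called from main, line 59]
  pack_ledger(2, 22) -> 6  [called from main, line 61]
Log line origins:
  1 — collect_span, line 26
  2 — scan_readings, line 2
  3 — scan_readings, line 7
  4 — mix_signals, line 11
  5 — mix_signals, line 16
  6 — collect_span, line 29
  7 — probe_limits, line 20
  8 — main, line 58
  9 — grade_run, line 39
  10 — bind_quota, line 33
  11 — grade_run, line 41
  12 — main, line 60
  13 — pack_ledger, line 46
A correct fix: line 64: replace `low` with `quota`.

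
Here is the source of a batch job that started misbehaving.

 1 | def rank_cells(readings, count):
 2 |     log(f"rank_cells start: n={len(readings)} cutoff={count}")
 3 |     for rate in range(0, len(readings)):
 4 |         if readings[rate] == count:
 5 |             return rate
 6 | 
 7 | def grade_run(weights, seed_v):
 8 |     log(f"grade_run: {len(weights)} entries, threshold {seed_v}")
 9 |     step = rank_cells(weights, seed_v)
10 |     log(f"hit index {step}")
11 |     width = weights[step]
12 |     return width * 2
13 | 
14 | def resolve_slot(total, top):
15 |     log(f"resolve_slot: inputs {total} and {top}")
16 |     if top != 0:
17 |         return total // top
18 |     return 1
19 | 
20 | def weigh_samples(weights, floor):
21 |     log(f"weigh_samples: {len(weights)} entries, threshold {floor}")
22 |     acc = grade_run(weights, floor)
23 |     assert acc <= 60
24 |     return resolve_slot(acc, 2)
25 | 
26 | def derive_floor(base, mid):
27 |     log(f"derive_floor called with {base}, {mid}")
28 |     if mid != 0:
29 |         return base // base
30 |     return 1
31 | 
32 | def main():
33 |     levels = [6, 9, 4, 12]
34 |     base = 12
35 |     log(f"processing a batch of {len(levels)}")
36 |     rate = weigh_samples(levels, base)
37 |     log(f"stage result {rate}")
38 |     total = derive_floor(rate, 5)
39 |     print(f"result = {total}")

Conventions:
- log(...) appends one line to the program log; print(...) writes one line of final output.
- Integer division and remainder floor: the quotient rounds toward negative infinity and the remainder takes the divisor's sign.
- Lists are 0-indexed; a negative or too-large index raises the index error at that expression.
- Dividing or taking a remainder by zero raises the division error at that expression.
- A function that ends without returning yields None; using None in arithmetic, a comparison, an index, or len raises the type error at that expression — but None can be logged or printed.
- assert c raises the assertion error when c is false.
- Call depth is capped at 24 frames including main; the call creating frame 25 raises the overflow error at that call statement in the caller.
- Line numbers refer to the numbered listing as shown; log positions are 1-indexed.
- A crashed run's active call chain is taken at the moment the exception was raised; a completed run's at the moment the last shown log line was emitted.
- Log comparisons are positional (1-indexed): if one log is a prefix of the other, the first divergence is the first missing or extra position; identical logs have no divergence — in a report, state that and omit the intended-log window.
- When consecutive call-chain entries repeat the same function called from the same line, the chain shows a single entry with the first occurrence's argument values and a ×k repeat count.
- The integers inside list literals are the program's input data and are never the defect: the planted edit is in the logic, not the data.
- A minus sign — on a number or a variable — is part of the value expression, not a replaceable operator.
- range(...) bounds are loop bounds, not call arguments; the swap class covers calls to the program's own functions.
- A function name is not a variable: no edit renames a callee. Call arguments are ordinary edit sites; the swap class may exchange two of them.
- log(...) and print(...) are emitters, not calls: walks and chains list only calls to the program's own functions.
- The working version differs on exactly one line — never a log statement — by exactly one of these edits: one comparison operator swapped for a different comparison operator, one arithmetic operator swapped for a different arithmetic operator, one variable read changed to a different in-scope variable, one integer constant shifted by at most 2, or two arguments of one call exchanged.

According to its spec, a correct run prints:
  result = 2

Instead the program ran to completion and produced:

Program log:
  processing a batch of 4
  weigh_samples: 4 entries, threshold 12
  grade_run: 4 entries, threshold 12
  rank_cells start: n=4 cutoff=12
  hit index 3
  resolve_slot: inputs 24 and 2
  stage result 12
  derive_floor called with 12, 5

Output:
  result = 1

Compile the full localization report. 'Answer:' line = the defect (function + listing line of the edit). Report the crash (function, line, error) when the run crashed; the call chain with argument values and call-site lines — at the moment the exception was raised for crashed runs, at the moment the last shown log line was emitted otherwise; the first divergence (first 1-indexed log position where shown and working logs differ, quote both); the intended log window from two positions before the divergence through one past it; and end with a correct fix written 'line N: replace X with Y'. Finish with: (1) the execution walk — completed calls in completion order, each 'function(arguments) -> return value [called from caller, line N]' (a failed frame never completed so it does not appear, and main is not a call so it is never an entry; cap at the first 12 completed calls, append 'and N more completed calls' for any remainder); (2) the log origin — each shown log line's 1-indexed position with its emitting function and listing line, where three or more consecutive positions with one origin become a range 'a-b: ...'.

Answer: the defect is in derive_floor at line 29.
Core observation: The two runs log identically and part ways only at the printed values.
Call chain: main -> derive_floor(12, 5) (called at line 38).
First divergence: none; the two logs match at every position.
Execution walk:
  rank_cells([6, 9, 4, 12], 12) -> 3  [called from grade_run, line 9]
  grade_run([6, 9, 4, 12], 12) -> 24  [called from weigh_samples, line 22]
  resolve_slot(24, 2) -> 12  [called from weigh_samples, line 24]
  weigh_samples([6, 9, 4, 12], 12) -> 12  [called from main, line 36]
  derive_floor(12, 5) -> 1  [called from main, line 38]
Log origins:
  1: emitted by main (line 35)
  2: emitted by weigh_samples (line 21)
  3: emitted by grade_run (line 8)
  4: emitted by rank_cells (line 2)
  5: emitted by grade_run (line 10)
  6: emitted by resolve_slot (line 15)
  7: emitted by main (line 37)
  8: emitted by derive_floor (line 27)
A correct fix: line 29: replace `base // base` with `base // mid`.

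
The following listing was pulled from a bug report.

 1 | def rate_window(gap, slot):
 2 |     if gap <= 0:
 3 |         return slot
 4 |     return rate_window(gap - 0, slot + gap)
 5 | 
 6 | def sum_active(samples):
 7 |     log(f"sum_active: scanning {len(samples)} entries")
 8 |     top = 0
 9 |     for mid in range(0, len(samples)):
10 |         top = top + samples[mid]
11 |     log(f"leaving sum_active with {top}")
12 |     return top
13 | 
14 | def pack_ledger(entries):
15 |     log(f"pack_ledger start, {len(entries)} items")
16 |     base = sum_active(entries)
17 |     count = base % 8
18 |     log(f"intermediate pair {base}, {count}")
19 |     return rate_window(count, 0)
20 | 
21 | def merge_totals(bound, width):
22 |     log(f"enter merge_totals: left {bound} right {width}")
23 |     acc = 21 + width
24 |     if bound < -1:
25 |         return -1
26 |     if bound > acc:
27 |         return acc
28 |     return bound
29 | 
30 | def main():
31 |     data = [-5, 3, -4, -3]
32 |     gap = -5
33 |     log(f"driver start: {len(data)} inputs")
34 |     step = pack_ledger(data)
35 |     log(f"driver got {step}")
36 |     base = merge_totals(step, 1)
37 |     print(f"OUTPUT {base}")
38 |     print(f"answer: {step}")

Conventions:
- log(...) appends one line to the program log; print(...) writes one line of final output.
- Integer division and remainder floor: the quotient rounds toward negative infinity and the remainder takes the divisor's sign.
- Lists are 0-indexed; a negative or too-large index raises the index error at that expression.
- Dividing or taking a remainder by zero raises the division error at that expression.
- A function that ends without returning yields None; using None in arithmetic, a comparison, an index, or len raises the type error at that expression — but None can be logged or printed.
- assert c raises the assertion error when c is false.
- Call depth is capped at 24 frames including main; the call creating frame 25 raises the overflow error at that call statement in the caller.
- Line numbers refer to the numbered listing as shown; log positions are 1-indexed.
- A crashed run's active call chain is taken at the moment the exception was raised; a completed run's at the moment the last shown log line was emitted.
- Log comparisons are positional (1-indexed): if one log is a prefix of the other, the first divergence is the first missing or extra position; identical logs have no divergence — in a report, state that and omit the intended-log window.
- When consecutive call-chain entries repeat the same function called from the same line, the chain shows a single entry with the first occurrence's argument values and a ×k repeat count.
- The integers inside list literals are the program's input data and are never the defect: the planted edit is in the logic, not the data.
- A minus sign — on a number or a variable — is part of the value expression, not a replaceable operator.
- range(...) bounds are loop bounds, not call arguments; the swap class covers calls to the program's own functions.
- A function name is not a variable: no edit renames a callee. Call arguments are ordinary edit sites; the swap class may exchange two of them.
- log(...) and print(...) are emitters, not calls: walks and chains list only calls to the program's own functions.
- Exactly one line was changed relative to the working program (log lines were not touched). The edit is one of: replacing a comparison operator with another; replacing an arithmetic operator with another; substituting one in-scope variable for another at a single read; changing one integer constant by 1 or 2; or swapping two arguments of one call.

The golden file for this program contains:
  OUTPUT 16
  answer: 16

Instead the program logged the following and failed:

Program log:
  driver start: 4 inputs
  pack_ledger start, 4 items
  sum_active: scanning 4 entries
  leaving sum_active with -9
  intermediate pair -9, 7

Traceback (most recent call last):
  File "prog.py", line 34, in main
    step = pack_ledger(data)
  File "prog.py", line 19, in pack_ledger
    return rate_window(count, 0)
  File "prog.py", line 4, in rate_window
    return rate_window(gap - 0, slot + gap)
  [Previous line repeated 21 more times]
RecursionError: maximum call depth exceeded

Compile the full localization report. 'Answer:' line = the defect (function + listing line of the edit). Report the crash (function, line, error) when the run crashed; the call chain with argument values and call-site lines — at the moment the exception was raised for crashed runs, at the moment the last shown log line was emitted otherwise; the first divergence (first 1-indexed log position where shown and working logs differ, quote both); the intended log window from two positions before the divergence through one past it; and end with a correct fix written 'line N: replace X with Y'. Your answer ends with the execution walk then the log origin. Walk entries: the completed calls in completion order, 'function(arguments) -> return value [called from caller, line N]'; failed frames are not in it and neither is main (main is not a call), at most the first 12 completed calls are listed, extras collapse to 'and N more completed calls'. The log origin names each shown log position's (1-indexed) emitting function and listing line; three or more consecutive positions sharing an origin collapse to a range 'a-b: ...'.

Answer: the defect is in rate_window at line 4.
Core observation: The faulty run's log stops after 5 lines; the working version's next line would be 'driver got 16'.
Crash: rate_window, line 4, RecursionError.
Call chain: main -> pack_ledger([-5, 3, -4, -3]) (called at line 34) -> rate_window(7, 0) (called at line 19) -> rate_window(7, 7) (called at line 4) ×21.
First divergence: position 6 — the faulty run's log ends after 5 lines; the working version continues with 'driver got 16'.
Intended log window:
  4: leaving sum_active with -9
  5: intermediate pair -9, 7
  6: driver got 16
  7: enter merge_totals: left 16 right 1
Execution walk:
  sum_active([-5, 3, -4, -3]) -> -9  [called from pack_ledger, line 16]
Log line origins:
  1: emitted by main (line 33)
  2: emitted by pack_ledger (line 15)
  3: emitted by sum_active (line 7)
  4: emitted by sum_active (line 11)
  5: emitted by pack_ledger (line 18)
A correct fix: line 4: replace `0` with `2`.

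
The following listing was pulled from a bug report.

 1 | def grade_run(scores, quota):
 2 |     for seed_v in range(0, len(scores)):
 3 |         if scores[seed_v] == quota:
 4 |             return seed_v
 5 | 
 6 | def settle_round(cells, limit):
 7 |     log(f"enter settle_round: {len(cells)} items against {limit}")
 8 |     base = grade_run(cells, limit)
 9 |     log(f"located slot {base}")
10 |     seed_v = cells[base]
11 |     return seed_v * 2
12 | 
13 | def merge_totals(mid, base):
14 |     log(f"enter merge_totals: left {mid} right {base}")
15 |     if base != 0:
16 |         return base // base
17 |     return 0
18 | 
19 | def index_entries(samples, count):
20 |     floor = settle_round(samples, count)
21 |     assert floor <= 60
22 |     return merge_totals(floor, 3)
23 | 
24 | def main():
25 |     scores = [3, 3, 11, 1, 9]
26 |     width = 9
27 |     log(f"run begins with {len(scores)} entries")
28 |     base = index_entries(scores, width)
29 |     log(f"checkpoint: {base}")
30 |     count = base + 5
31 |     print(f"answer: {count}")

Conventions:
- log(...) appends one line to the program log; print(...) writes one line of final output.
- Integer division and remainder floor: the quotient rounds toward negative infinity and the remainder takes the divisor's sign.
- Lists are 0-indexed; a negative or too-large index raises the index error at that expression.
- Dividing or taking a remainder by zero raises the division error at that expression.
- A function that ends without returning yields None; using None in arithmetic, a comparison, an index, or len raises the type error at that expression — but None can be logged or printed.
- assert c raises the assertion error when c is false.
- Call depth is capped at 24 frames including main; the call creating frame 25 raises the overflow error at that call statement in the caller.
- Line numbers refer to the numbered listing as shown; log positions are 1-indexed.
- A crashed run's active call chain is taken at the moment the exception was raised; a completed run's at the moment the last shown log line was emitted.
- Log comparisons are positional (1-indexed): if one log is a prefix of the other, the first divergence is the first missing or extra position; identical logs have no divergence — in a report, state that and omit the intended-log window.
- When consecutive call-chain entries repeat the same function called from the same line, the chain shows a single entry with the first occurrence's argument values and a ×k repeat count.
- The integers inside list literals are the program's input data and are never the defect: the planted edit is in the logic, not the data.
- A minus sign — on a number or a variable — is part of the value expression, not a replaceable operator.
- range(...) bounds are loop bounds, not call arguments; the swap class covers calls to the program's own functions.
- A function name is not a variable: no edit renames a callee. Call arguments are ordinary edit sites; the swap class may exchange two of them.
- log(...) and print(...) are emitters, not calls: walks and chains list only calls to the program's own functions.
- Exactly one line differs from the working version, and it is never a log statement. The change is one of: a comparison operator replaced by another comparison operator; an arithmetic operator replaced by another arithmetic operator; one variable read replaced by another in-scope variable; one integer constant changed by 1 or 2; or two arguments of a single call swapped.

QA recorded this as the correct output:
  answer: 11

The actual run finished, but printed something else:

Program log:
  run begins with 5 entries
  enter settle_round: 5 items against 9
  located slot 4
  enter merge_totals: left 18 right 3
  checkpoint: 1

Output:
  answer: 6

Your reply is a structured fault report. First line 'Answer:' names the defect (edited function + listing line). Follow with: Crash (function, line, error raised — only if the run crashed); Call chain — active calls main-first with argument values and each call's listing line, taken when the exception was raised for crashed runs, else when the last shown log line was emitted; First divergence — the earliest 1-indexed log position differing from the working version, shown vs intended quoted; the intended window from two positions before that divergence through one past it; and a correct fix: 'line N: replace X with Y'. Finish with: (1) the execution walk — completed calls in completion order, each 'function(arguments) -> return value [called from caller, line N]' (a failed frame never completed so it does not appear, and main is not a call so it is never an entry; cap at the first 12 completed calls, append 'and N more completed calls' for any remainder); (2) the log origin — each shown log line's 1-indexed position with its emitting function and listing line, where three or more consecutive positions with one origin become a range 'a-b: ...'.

Answer: the defect is in merge_totals at line 16.
Key fact: Log line 5 is where behavior first shows: 'checkpoint: 1' appears instead of 'checkpoint: 6'.
Call chain: main.
First divergence: position 5; shown 'checkpoint: 1' vs intended 'checkpoint: 6'.
Intended log window:
  3: located slot 4
  4: enter merge_totals: left 18 right 3
  5: checkpoint: 6
Execution walk:
  grade_run([3, 3, 11, 1, 9], 9) -> 4  [called from settle_round, line 8]
  settle_round([3, 3, 11, 1, 9], 9) -> 18  [called from index_entries, line 20]
  merge_totals(18, 3) -> 1  [called from index_entries, line 22]
  index_entries([3, 3, 11, 1, 9], 9) -> 1  [called from main, line 28]
Log line origins:
  1: emitted by main (line 27)
  2: emitted by settle_round (line 7)
  3: emitted by settle_round (line 9)
  4: emitted by merge_totals (line 14)
  5: emitted by main (line 29)
A correct fix: line 16: replace `base // base` with `mid // base`.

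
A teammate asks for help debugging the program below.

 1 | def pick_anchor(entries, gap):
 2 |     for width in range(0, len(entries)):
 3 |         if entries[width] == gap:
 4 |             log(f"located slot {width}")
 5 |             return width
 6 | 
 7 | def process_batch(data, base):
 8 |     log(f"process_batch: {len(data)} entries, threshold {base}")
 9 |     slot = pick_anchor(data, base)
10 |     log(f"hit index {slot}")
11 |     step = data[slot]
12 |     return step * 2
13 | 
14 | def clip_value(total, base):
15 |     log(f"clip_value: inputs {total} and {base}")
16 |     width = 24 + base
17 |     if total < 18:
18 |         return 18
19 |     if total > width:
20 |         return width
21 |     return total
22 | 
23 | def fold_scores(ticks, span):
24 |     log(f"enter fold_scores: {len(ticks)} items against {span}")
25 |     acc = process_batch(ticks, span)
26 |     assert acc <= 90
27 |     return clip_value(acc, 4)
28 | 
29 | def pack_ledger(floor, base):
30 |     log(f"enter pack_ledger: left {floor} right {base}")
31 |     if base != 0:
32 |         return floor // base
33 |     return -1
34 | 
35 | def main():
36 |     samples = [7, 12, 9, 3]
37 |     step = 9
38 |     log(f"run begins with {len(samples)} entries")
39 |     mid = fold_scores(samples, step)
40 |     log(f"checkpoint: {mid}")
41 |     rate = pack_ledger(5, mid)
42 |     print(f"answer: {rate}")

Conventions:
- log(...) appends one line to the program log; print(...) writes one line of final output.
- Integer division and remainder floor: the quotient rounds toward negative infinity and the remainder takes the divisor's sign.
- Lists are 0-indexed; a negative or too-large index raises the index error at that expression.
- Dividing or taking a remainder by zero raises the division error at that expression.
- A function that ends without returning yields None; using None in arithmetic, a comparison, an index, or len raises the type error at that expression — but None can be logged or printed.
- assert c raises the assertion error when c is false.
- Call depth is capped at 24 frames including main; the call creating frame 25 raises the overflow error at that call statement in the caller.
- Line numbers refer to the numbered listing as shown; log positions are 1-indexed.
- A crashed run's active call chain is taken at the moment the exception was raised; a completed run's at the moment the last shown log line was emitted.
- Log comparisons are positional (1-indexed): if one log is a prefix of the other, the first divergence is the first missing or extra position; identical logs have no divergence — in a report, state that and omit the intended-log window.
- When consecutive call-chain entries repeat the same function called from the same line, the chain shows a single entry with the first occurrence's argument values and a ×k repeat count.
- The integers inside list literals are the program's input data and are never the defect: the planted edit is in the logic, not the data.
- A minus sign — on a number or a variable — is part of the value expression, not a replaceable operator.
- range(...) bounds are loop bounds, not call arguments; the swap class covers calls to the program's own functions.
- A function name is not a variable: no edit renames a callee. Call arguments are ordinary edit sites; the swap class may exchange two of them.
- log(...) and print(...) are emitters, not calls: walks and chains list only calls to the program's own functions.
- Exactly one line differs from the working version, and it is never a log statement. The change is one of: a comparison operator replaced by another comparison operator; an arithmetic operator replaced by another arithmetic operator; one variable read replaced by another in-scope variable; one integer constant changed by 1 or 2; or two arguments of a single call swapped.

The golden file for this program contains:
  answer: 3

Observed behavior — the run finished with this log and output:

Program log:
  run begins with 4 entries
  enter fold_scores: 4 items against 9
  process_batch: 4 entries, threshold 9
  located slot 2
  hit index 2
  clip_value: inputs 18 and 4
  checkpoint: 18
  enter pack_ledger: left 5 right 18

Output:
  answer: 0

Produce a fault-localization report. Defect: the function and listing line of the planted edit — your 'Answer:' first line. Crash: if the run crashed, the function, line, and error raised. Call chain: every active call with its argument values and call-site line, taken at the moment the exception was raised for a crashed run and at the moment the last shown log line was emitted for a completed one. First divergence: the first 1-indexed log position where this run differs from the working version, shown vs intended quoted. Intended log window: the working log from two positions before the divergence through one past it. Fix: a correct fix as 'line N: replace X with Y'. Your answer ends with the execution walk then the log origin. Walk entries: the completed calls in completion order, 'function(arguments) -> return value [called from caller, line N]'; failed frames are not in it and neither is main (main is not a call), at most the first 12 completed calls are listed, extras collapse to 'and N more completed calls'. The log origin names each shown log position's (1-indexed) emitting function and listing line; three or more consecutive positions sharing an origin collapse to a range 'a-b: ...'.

Answer: the defect is in main at line 41.
The tell: The log first diverges at position 8: the faulty run prints 'enter pack_ledger: left 5 right 18' where the working version prints 'enter pack_ledger: left 18 right 5'.
Call chain: main -> pack_ledger(5, 18) (called at line 41).
First divergence: at position 8 the run shows 'enter pack_ledger: left 5 right 18' where the working version logs 'enter pack_ledger: left 18 right 5'.
Intended log window:
  6: clip_value: inputs 18 and 4
  7: checkpoint: 18
  8: enter pack_ledger: left 18 right 5
Execution walk:
  pick_anchor([7, 12, 9, 3], 9) -> 2  [called from process_batch, line 9]
  process_batch([7, 12, 9, 3], 9) -> 18  [called from fold_scores, line 25]
  clip_value(18, 4) -> 18  [called from fold_scores, line 27]
  fold_scores([7, 12, 9, 3], 9) -> 18  [called from main, line 39]
  pack_ledger(5, 18) -> 0  [called from main, line 41]
Log line origins:
  1: logged in main at line 38
  2: logged in fold_scores at line 24
  3: logged in process_batch at line 8
  4: logged in pick_anchor at line 4
  5: logged in process_batch at line 10
  6: logged in clip_value at line 15
  7: logged in main at line 40
  8: logged in pack_ledger at line 30
A correct fix: line 41: replace `pack_ledger(5, mid)` with `pack_ledger(mid, 5)`.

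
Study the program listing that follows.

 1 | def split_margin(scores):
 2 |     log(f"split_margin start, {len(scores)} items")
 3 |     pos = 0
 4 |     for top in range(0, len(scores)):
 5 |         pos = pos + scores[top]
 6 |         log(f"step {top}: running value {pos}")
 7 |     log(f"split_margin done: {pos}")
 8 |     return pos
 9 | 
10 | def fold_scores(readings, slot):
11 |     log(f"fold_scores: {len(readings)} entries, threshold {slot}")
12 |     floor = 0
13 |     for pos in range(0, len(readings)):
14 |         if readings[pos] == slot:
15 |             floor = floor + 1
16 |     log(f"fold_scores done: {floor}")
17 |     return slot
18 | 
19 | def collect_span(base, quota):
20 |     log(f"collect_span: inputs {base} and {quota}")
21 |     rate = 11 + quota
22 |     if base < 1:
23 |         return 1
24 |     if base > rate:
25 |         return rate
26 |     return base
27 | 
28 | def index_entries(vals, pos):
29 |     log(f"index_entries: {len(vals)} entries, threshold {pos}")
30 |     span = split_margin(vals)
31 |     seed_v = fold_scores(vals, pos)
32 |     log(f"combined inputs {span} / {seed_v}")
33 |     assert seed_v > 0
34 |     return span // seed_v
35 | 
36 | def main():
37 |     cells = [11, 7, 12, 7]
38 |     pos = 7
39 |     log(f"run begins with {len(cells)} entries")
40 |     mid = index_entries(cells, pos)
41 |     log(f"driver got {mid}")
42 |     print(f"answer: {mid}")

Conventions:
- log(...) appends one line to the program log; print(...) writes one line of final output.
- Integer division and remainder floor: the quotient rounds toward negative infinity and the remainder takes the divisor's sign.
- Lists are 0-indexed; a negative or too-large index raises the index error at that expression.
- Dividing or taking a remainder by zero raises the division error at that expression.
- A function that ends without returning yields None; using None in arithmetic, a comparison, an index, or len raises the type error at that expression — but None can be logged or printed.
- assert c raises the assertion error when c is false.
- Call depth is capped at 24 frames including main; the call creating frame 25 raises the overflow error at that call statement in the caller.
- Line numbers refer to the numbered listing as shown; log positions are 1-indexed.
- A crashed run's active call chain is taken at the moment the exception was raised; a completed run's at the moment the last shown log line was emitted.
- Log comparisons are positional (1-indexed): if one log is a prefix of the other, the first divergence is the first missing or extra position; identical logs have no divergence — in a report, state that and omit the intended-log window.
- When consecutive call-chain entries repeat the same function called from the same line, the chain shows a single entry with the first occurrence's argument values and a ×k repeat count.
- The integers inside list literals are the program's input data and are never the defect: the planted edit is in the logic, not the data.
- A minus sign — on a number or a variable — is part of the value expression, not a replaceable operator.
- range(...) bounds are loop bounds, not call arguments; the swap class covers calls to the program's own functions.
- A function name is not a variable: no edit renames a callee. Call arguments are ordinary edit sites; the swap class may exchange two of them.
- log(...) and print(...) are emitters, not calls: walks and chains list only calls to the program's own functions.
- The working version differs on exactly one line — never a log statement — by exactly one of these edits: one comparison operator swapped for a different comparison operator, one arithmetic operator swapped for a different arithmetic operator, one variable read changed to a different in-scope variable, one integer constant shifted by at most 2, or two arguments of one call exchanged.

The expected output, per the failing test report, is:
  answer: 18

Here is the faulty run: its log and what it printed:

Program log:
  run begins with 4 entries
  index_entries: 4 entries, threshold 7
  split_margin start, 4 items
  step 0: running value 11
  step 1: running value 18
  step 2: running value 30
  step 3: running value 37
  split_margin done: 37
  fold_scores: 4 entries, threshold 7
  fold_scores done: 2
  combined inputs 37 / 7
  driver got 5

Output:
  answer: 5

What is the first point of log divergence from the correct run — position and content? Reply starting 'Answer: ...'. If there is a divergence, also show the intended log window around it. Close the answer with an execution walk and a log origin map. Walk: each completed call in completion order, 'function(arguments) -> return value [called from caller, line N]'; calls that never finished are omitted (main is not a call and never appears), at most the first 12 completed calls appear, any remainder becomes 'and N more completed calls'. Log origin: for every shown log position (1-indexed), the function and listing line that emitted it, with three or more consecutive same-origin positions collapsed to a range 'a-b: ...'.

Answer: at position 11 the run shows 'combined inputs 37 / 7' where the working version logs 'combined inputs 37 / 2'.
Intended log window:
  9: fold_scores: 4 entries, threshold 7
  10: fold_scores done: 2
  11: combined inputs 37 / 2
  12: driver got 18
Execution walk:
  split_margin([11, 7, 12, 7]) -> 37  [called from index_entries, line 30]
  fold_scores([11, 7, 12, 7], 7) -> 7  [called from index_entries, line 31]
  index_entries([11, 7, 12, 7], 7) -> 5  [called from main, line 40]
Log line origins:
  1: logged in main at line 39
  2: logged in index_entries at line 29
  3: logged in split_margin at line 2
  4-7: logged in split_margin at line 6
  8: logged in split_margin at line 7
  9: logged in fold_scores at line 11
  10: logged in fold_scores at line 16
  11: logged in index_entries at line 32
  12: logged in main at line 41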